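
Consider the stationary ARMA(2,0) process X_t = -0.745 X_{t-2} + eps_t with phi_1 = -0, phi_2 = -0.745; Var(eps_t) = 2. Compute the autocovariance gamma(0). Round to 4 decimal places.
\gamma(0) = 4.4946

Multiply the model equation by X_{t-k} and take expectations. With theta_0 = psi_0 = 1 and psi_j the MA(infinity) weights, this gives
  gamma(k) - sum_i phi_i gamma(k-i) = c_k,
  c_k = sigma^2 * sum_{j=k..q} theta_j psi_{j-k}   (c_k = 0 for k > q),
using gamma(-m) = gamma(m).
Pure AR (q = 0): c_0 = sigma^2 = 2, c_k = 0 for k >= 1.
Equations for k = 0, 1, 2 (AR order 2, c_2 = 0):
  (E0) gamma(0) = phi_1 gamma(1) + phi_2 gamma(2) + c_0
  (E1) gamma(1) = phi_1 gamma(0) + phi_2 gamma(1) + c_1
  (E2) gamma(2) = phi_1 gamma(1) + phi_2 gamma(0)
From (E1): gamma(1) = A gamma(0) + B with
  A = phi_1 / (1 - phi_2) = 0 / 1.745 = 0,   B = c_1 / (1 - phi_2) = 0 / 1.745 = 0.
Insert (E2) into (E0): gamma(0) (1 - phi_2^2) = phi_1 (1 + phi_2) gamma(1) + c_0.
  phi_1 (1 + phi_2) = (0)(0.255) = 0,   1 - phi_2^2 = 0.444975.
Replace gamma(1) by A gamma(0) + B and collect gamma(0):
  gamma(0) [0.444975 - (0)(0)] = c_0 = 2
  gamma(0) * 0.444975 = 2
  gamma(0) = 2 / 0.444975 = 4.494635.
Therefore gamma(0) = 4.4946 (to 4 decimal places).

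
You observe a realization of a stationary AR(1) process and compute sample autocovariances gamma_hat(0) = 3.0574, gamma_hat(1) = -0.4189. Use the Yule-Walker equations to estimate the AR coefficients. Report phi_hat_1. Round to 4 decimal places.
\hat\phi_{1} = -0.1370

The Yule-Walker equations for an AR(p) process read, in matrix form,
  Gamma_p phi = r_p,   with   (Gamma_p)_{ij} = gamma(|i - j|),
                       (r_p)_i = gamma(i),   i,j = 1..p.
Substitute the sample gammas (Toeplitz matrix and right-hand side of size 1):
  Gamma_p = [[3.0574]]
  r_p     = [-0.4189]
With p = 1 this is the single equation gamma(0) phi_1 = gamma(1):
  phi_hat_1 = gamma(1) / gamma(0) = -0.4189 / 3.0574 = -0.1370.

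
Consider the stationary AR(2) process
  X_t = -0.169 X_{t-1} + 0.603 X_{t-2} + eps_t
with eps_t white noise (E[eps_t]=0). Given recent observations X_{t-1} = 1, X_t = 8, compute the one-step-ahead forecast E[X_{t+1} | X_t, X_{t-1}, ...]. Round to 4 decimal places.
E[X_{t+1} \mid \mathcal F_t] = -0.7490

For an AR(p) model X_t = c + sum_i phi_i X_{t-i} + eps_t, the
one-step-ahead conditional mean is
  E[X_{t+1} | X_t, ...] = c + sum_i phi_i X_{t+1-i}.
Substitute known values:
  E[X_{t+1} | ...] = (-0.169) * (8) + (0.603) * (1)
                   = -0.7490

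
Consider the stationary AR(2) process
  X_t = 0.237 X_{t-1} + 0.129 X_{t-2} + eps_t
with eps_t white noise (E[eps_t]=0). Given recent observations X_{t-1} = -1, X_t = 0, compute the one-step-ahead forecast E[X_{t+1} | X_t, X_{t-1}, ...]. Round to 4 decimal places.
E[X_{t+1} \mid \mathcal F_t] = -0.1290

For an AR(p) model X_t = c + sum_i phi_i X_{t-i} + eps_t, the
one-step-ahead conditional mean is
  E[X_{t+1} | X_t, ...] = c + sum_i phi_i X_{t+1-i}.
Substitute known values:
  E[X_{t+1} | ...] = (0.237) * (0) + (0.129) * (-1)
                   = -0.1290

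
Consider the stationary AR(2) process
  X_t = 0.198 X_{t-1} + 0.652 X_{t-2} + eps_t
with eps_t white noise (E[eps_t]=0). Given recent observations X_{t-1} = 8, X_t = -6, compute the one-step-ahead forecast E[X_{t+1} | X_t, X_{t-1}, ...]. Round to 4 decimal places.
E[X_{t+1} \mid \mathcal F_t] = 4.0280

For an AR(p) model X_t = c + sum_i phi_i X_{t-i} + eps_t, the
one-step-ahead conditional mean is
  E[X_{t+1} | X_t, ...] = c + sum_i phi_i X_{t+1-i}.
Substitute known values:
  E[X_{t+1} | ...] = (0.198) * (-6) + (0.652) * (8)
                   = 4.0280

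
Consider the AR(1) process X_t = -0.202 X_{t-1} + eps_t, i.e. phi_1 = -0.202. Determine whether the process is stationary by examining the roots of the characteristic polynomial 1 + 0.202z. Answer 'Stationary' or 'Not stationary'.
\text{Stationary}

The AR(p) characteristic polynomial is P(z) = 1 + 0.202z.
Stationarity requires all roots to lie outside the unit circle, i.e. |z| > 1 for every root.
This is linear in z: 1 + (0.202) z = 0  =>  z = -1/(0.202) = -4.950495,  |z| = 4.950495.
Moduli of all roots: 4.9505.
All moduli strictly greater than 1? Yes.
Verdict: Stationary.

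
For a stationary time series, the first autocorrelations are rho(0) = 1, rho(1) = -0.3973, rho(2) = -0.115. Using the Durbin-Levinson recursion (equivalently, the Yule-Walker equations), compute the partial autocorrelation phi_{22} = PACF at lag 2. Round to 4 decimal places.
\phi_{22} = -0.3240

The PACF at lag k is phi_{kk}, the last component of the solution
to the Yule-Walker system G_k phi = r_k where
  (G_k)_{ij} = rho(|i - j|), (r_k)_i = rho(i), i,j = 1..k.
Equivalently, Durbin-Levinson gives phi_{kk} iteratively:
  phi_{11} = rho(1)
  phi_{kk} = [rho(k) - sum_{j=1..k-1} phi_{k-1,j} rho(k-j)]
            / [1 - sum_{j=1..k-1} phi_{k-1,j} rho(j)],
  phi_{k,j} = phi_{k-1,j} - phi_{kk} phi_{k-1,k-j},  j = 1..k-1.
Step k = 1:
  phi_11 = rho(1) = -0.3973.
Step k = 2:
  phi_22 = [rho(2) - phi_11 rho(1)] / [1 - phi_11 rho(1)] = [-0.115 - (-0.3973)(-0.3973)] / [1 - (-0.3973)(-0.3973)]
         = -0.27284729 / 0.84215271 = -0.324.
Therefore phi_{22} = -0.3240.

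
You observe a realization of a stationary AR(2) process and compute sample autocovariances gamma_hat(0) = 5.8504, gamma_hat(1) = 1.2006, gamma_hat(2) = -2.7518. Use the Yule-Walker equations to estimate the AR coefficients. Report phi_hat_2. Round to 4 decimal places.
\hat\phi_{2} = -0.5350

The Yule-Walker equations for an AR(p) process read, in matrix form,
  Gamma_p phi = r_p,   with   (Gamma_p)_{ij} = gamma(|i - j|),
                       (r_p)_i = gamma(i),   i,j = 1..p.
Substitute the sample gammas (Toeplitz matrix and right-hand side of size 2):
  Gamma_p = [[5.8504, 1.2006], [1.2006, 5.8504]]
  r_p     = [1.2006, -2.7518]
Written out:
  5.8504 phi_1 + 1.2006 phi_2 = 1.2006
  1.2006 phi_1 + 5.8504 phi_2 = -2.7518
Solve by Cramer's rule:
  det = gamma(0)^2 - gamma(1)^2 = (5.8504)^2 - (1.2006)^2 = 34.22718016 - 1.44144036 = 32.7857398
  phi_hat_1 = [gamma(1) gamma(0) - gamma(1) gamma(2)] / det = [(1.2006)(5.8504) - (1.2006)(-2.7518)] / 32.7857398 = 10.32780132 / 32.7857398 = 0.315
  phi_hat_2 = [gamma(0) gamma(2) - gamma(1)^2] / det = [(5.8504)(-2.7518) - (1.2006)^2] / 32.7857398 = -17.54057108 / 32.7857398 = -0.535
So phi_hat = [0.3150, -0.5350].
Therefore phi_hat_2 = -0.5350.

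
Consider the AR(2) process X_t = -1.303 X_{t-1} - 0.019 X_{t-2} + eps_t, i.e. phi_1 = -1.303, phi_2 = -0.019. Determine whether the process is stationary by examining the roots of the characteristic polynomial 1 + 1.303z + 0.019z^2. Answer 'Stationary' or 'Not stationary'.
\text{Not stationary}

The AR(p) characteristic polynomial is P(z) = 1 + 1.303z + 0.019z^2.
Stationarity requires all roots to lie outside the unit circle, i.e. |z| > 1 for every root.
Set 1 + (1.303) z + (0.019) z^2 = 0, i.e. a z^2 + b z + c = 0 with a = 0.019, b = 1.303, c = 1.
Discriminant D = b^2 - 4ac = (1.303)^2 - 4*(0.019)*1 = 1.697809 - (0.076) = 1.621809.
D >= 0, so the roots are real: z = (-b +/- sqrt(D)) / (2a) = (-1.303 +/- 1.273503) / (0.038).
  z_1 = (-1.303 + 1.273503) / (0.038) = -0.7762,   |z_1| = 0.7762.
  z_2 = (-1.303 - 1.273503) / (0.038) = -67.8027,   |z_2| = 67.8027.
Moduli of all roots: 0.7762, 67.8027.
All moduli strictly greater than 1? No.
Verdict: Not stationary.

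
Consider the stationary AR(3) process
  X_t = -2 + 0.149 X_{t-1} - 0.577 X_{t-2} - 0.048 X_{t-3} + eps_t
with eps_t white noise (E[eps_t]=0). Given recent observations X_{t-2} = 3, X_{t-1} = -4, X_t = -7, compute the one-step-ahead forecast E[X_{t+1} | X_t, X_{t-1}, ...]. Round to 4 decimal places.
E[X_{t+1} \mid \mathcal F_t] = -0.8790

For an AR(p) model X_t = c + sum_i phi_i X_{t-i} + eps_t, the
one-step-ahead conditional mean is
  E[X_{t+1} | X_t, ...] = c + sum_i phi_i X_{t+1-i}.
Substitute known values:
  E[X_{t+1} | ...] = -2 + (0.149) * (-7) + (-0.577) * (-4) + (-0.048) * (3)
                   = -0.8790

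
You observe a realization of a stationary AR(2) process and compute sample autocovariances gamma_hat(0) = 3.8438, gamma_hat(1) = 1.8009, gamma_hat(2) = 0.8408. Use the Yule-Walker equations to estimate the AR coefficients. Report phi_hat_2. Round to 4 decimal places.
\hat\phi_{2} = -0.0010

The Yule-Walker equations for an AR(p) process read, in matrix form,
  Gamma_p phi = r_p,   with   (Gamma_p)_{ij} = gamma(|i - j|),
                       (r_p)_i = gamma(i),   i,j = 1..p.
Substitute the sample gammas (Toeplitz matrix and right-hand side of size 2):
  Gamma_p = [[3.8438, 1.8009], [1.8009, 3.8438]]
  r_p     = [1.8009, 0.8408]
Written out:
  3.8438 phi_1 + 1.8009 phi_2 = 1.8009
  1.8009 phi_1 + 3.8438 phi_2 = 0.8408
Solve by Cramer's rule:
  det = gamma(0)^2 - gamma(1)^2 = (3.8438)^2 - (1.8009)^2 = 14.77479844 - 3.24324081 = 11.53155763
  phi_hat_1 = [gamma(1) gamma(0) - gamma(1) gamma(2)] / det = [(1.8009)(3.8438) - (1.8009)(0.8408)] / 11.53155763 = 5.4081027 / 11.53155763 = 0.469
  phi_hat_2 = [gamma(0) gamma(2) - gamma(1)^2] / det = [(3.8438)(0.8408) - (1.8009)^2] / 11.53155763 = -0.01137377 / 11.53155763 = -0.001
So phi_hat = [0.4690, -0.0010].
Therefore phi_hat_2 = -0.0010.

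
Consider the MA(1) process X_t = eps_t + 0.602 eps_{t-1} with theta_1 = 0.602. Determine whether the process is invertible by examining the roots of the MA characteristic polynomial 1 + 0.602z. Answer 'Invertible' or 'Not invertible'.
\text{Invertible}

The MA(q) characteristic polynomial is P(z) = 1 + 0.602z.
Invertibility requires all roots to lie outside the unit circle, i.e. |z| > 1 for every root.
This is linear in z: 1 + (0.602) z = 0  =>  z = -1/(0.602) = -1.66113,  |z| = 1.66113.
Moduli of all roots: 1.6611.
All moduli strictly greater than 1? Yes.
Verdict: Invertible.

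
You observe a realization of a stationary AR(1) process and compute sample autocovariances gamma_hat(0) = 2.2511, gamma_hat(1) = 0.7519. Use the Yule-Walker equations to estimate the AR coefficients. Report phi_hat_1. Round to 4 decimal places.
\hat\phi_{1} = 0.3340

The Yule-Walker equations for an AR(p) process read, in matrix form,
  Gamma_p phi = r_p,   with   (Gamma_p)_{ij} = gamma(|i - j|),
                       (r_p)_i = gamma(i),   i,j = 1..p.
Substitute the sample gammas (Toeplitz matrix and right-hand side of size 1):
  Gamma_p = [[2.2511]]
  r_p     = [0.7519]
With p = 1 this is the single equation gamma(0) phi_1 = gamma(1):
  phi_hat_1 = gamma(1) / gamma(0) = 0.7519 / 2.2511 = 0.3340.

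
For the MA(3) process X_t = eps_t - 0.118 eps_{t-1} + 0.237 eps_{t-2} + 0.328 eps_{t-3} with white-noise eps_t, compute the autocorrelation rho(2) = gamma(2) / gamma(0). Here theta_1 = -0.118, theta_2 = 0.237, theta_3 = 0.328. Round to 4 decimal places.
\rho(2) = 0.1684

For an MA(q) process with theta_0 = 1, the autocovariance is
  gamma(k) = sigma^2 * sum_{i=0..q-k} theta_i * theta_{i+k},
and rho(k) = gamma(k) / gamma(0). Sigma^2 cancels.
  numerator   = (1)*(0.237) + (-0.118)*(0.328) = 0.198296.
  denominator = (1)^2 + (-0.118)^2 + (0.237)^2 + (0.328)^2 = 1.177677.
  rho(2) = 0.198296 / 1.177677 = 0.1684.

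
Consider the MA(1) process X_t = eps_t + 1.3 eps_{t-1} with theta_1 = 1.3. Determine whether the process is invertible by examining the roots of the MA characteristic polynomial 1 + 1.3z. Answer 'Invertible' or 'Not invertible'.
\text{Not invertible}

The MA(q) characteristic polynomial is P(z) = 1 + 1.3z.
Invertibility requires all roots to lie outside the unit circle, i.e. |z| > 1 for every root.
This is linear in z: 1 + (1.3) z = 0  =>  z = -1/(1.3) = -0.769231,  |z| = 0.769231.
Moduli of all roots: 0.7692.
All moduli strictly greater than 1? No.
Verdict: Not invertible.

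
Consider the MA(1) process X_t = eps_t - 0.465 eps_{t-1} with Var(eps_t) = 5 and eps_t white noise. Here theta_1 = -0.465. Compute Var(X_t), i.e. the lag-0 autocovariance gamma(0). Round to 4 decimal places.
\gamma(0) = 6.0811

For an MA(q) process X_t = eps_t + sum_i theta_i eps_{t-i} with
Var(eps_t) = sigma^2, the variance is
  gamma(0) = sigma^2 * (1 + sum_i theta_i^2).
  sum_i theta_i^2 = (-0.465)^2 = 0.216225.
  gamma(0) = 5 * (1 + 0.216225) = 5 * 1.216225 = 6.081125, which rounds to 6.0811.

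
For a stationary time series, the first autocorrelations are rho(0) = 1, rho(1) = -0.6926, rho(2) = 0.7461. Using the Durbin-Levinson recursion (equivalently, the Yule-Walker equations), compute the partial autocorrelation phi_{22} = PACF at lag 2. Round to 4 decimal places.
\phi_{22} = 0.5120

The PACF at lag k is phi_{kk}, the last component of the solution
to the Yule-Walker system G_k phi = r_k where
  (G_k)_{ij} = rho(|i - j|), (r_k)_i = rho(i), i,j = 1..k.
Equivalently, Durbin-Levinson gives phi_{kk} iteratively:
  phi_{11} = rho(1)
  phi_{kk} = [rho(k) - sum_{j=1..k-1} phi_{k-1,j} rho(k-j)]
            / [1 - sum_{j=1..k-1} phi_{k-1,j} rho(j)],
  phi_{k,j} = phi_{k-1,j} - phi_{kk} phi_{k-1,k-j},  j = 1..k-1.
Step k = 1:
  phi_11 = rho(1) = -0.6926.
Step k = 2:
  phi_22 = [rho(2) - phi_11 rho(1)] / [1 - phi_11 rho(1)] = [0.7461 - (-0.6926)(-0.6926)] / [1 - (-0.6926)(-0.6926)]
         = 0.26640524 / 0.52030524 = 0.512.
Therefore phi_{22} = 0.5120.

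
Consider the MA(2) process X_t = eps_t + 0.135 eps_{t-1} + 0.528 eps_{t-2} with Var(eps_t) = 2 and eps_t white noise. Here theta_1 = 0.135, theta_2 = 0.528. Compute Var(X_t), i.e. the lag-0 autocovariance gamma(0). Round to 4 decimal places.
\gamma(0) = 2.5940

For an MA(q) process X_t = eps_t + sum_i theta_i eps_{t-i} with
Var(eps_t) = sigma^2, the variance is
  gamma(0) = sigma^2 * (1 + sum_i theta_i^2).
  sum_i theta_i^2 = (0.135)^2 + (0.528)^2 = 0.018225 + 0.278784 = 0.297009.
  gamma(0) = 2 * (1 + 0.297009) = 2 * 1.297009 = 2.594018, which rounds to 2.5940.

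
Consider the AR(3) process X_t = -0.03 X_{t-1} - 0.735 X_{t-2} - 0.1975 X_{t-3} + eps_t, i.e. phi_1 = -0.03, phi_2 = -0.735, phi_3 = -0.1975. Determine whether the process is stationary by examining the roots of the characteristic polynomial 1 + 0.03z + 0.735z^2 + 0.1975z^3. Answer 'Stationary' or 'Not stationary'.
\text{Stationary}

The AR(p) characteristic polynomial is P(z) = 1 + 0.03z + 0.735z^2 + 0.1975z^3.
Stationarity requires all roots to lie outside the unit circle, i.e. |z| > 1 for every root.
Degree 3: look for a simple real root z0 first, then factor out (1 - z/z0) and solve the remaining quadratic.
Testing z0 = -4: P(-4) = 1 + (0.03)(-4) + (0.735)(-4)^2 + (0.1975)(-4)^3
  = 1 + (-0.12) + (11.76) + (-12.64) = 0.  So z_0 = -4 is a root, |z_0| = 4.
Divide out the factor (1 + 0.25 z) = (1 - z/z0) (since 1/z0 = -0.25):
  P(z) = (1 + 0.25 z)(1 + (-0.22) z + (0.79) z^2)
  [check: z-coef -0.22 - (-0.25) = 0.03; z^2-coef 0.79 - (-0.25)(-0.22) = 0.735; z^3-coef -(-0.25)(0.79) = 0.1975.]
Remaining roots from the quadratic factor 1 + (-0.22) z + (0.79) z^2:
  Set 1 + (-0.22) z + (0.79) z^2 = 0, i.e. a z^2 + b z + c = 0 with a = 0.79, b = -0.22, c = 1.
  Discriminant D = b^2 - 4ac = (-0.22)^2 - 4*(0.79)*1 = 0.0484 - (3.16) = -3.1116.
  D < 0, so the roots are the complex-conjugate pair z = (-b +/- i sqrt(-D)) / (2a) = 0.1392 +/- 1.1164i.
  For a conjugate pair |z|^2 = z * conj(z) = (product of roots) = c/a = 1/(0.79) = 1.265823, so |z| = sqrt(1.265823) = 1.1251 for both roots.
Moduli of all roots: 4.0000, 1.1251, 1.1251.
All moduli strictly greater than 1? Yes.
Verdict: Stationary.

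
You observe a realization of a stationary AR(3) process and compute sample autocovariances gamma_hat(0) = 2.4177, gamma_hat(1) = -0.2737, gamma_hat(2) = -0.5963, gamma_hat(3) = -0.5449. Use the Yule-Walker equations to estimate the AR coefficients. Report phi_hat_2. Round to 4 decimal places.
\hat\phi_{2} = -0.3080

The Yule-Walker equations for an AR(p) process read, in matrix form,
  Gamma_p phi = r_p,   with   (Gamma_p)_{ij} = gamma(|i - j|),
                       (r_p)_i = gamma(i),   i,j = 1..p.
Substitute the sample gammas (Toeplitz matrix and right-hand side of size 3):
  Gamma_p = [[2.4177, -0.2737, -0.5963], [-0.2737, 2.4177, -0.2737], [-0.5963, -0.2737, 2.4177]]
  r_p     = [-0.2737, -0.5963, -0.5449]
Written out (R1..R3):
  (R1) 2.4177 phi_1 - 0.2737 phi_2 - 0.5963 phi_3 = -0.2737
  (R2) -0.2737 phi_1 + 2.4177 phi_2 - 0.2737 phi_3 = -0.5963
  (R3) -0.5963 phi_1 - 0.2737 phi_2 + 2.4177 phi_3 = -0.5449
Gaussian elimination:
  R2 <- R2 - (-0.2737/2.4177) R1 = R2 - (-0.113207) R1:  2.386715 phi_2 - 0.341205 phi_3 = -0.627285
  R3 <- R3 - (-0.5963/2.4177) R1 = R3 - (-0.246639) R1:  -0.341205 phi_2 + 2.270629 phi_3 = -0.612405
  R3 <- R3 - (-0.341205/2.386715) R2 = R3 - (-0.14296) R2:  2.22185 phi_3 = -0.702082
Back-substitution:
  phi_hat_3 = -0.702082 / 2.22185 = -0.31599
  phi_hat_2 = (-0.627285 - (-0.341205)(-0.31599)) / 2.386715 = -0.307997
  phi_hat_1 = (-0.2737 - (-0.2737)(-0.307997) - (-0.5963)(-0.31599)) / 2.4177 = -0.22601
So phi_hat = [-0.2260, -0.3080, -0.3160].
Therefore phi_hat_2 = -0.3080.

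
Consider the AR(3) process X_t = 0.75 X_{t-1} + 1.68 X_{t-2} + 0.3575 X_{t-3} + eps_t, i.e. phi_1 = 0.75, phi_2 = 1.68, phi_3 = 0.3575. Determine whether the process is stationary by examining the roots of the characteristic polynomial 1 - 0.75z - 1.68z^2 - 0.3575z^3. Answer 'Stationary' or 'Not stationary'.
\text{Not stationary}

The AR(p) characteristic polynomial is P(z) = 1 - 0.75z - 1.68z^2 - 0.3575z^3.
Stationarity requires all roots to lie outside the unit circle, i.e. |z| > 1 for every root.
Degree 3: look for a simple real root z0 first, then factor out (1 - z/z0) and solve the remaining quadratic.
Testing z0 = -4: P(-4) = 1 + (-0.75)(-4) + (-1.68)(-4)^2 + (-0.3575)(-4)^3
  = 1 + (3) + (-26.88) + (22.88) = 0.  So z_0 = -4 is a root, |z_0| = 4.
Divide out the factor (1 + 0.25 z) = (1 - z/z0) (since 1/z0 = -0.25):
  P(z) = (1 + 0.25 z)(1 + (-1) z + (-1.43) z^2)
  [check: z-coef -1 - (-0.25) = -0.75; z^2-coef -1.43 - (-0.25)(-1) = -1.68; z^3-coef -(-0.25)(-1.43) = -0.3575.]
Remaining roots from the quadratic factor 1 + (-1) z + (-1.43) z^2:
  Set 1 + (-1) z + (-1.43) z^2 = 0, i.e. a z^2 + b z + c = 0 with a = -1.43, b = -1, c = 1.
  Discriminant D = b^2 - 4ac = (-1)^2 - 4*(-1.43)*1 = 1 - (-5.72) = 6.72.
  D >= 0, so the roots are real: z = (-b +/- sqrt(D)) / (2a) = (1 +/- 2.592296) / (-2.86).
    z_1 = (1 + 2.592296) / (-2.86) = -1.256,   |z_1| = 1.256.
    z_2 = (1 - 2.592296) / (-2.86) = 0.5567,   |z_2| = 0.5567.
Moduli of all roots: 4.0000, 1.2560, 0.5567.
All moduli strictly greater than 1? No.
Verdict: Not stationary.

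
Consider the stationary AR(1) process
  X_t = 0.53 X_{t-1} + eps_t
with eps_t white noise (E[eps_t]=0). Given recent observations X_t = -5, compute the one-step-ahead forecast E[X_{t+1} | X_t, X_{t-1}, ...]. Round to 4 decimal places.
E[X_{t+1} \mid \mathcal F_t] = -2.6500

For an AR(p) model X_t = c + sum_i phi_i X_{t-i} + eps_t, the
one-step-ahead conditional mean is
  E[X_{t+1} | X_t, ...] = c + sum_i phi_i X_{t+1-i}.
Substitute known values:
  E[X_{t+1} | ...] = (0.53) * (-5)
                   = -2.6500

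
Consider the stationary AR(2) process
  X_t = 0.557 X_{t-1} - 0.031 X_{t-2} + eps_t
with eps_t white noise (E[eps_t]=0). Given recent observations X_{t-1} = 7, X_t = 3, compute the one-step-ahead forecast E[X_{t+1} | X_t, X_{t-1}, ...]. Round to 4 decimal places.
E[X_{t+1} \mid \mathcal F_t] = 1.4540

For an AR(p) model X_t = c + sum_i phi_i X_{t-i} + eps_t, the
one-step-ahead conditional mean is
  E[X_{t+1} | X_t, ...] = c + sum_i phi_i X_{t+1-i}.
Substitute known values:
  E[X_{t+1} | ...] = (0.557) * (3) + (-0.031) * (7)
                   = 1.4540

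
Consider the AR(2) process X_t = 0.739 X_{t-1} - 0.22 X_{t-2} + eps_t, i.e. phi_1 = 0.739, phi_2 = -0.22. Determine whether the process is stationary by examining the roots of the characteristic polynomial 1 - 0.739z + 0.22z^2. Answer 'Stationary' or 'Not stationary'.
\text{Stationary}

The AR(p) characteristic polynomial is P(z) = 1 - 0.739z + 0.22z^2.
Stationarity requires all roots to lie outside the unit circle, i.e. |z| > 1 for every root.
Set 1 + (-0.739) z + (0.22) z^2 = 0, i.e. a z^2 + b z + c = 0 with a = 0.22, b = -0.739, c = 1.
Discriminant D = b^2 - 4ac = (-0.739)^2 - 4*(0.22)*1 = 0.546121 - (0.88) = -0.333879.
D < 0, so the roots are the complex-conjugate pair z = (-b +/- i sqrt(-D)) / (2a) = 1.6795 +/- 1.3132i.
For a conjugate pair |z|^2 = z * conj(z) = (product of roots) = c/a = 1/(0.22) = 4.545455, so |z| = sqrt(4.545455) = 2.132 for both roots.
Moduli of all roots: 2.1320, 2.1320.
All moduli strictly greater than 1? Yes.
Verdict: Stationary.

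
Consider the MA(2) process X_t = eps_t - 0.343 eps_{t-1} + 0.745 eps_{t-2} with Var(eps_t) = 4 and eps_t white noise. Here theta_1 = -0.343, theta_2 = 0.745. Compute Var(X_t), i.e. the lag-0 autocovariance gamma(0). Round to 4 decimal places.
\gamma(0) = 6.6907

For an MA(q) process X_t = eps_t + sum_i theta_i eps_{t-i} with
Var(eps_t) = sigma^2, the variance is
  gamma(0) = sigma^2 * (1 + sum_i theta_i^2).
  sum_i theta_i^2 = (-0.343)^2 + (0.745)^2 = 0.117649 + 0.555025 = 0.672674.
  gamma(0) = 4 * (1 + 0.672674) = 4 * 1.672674 = 6.690696, which rounds to 6.6907.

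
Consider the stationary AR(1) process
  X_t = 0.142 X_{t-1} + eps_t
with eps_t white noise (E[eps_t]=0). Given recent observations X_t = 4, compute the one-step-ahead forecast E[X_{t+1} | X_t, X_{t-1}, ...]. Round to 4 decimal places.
E[X_{t+1} \mid \mathcal F_t] = 0.5680

For an AR(p) model X_t = c + sum_i phi_i X_{t-i} + eps_t, the
one-step-ahead conditional mean is
  E[X_{t+1} | X_t, ...] = c + sum_i phi_i X_{t+1-i}.
Substitute known values:
  E[X_{t+1} | ...] = (0.142) * (4)
                   = 0.5680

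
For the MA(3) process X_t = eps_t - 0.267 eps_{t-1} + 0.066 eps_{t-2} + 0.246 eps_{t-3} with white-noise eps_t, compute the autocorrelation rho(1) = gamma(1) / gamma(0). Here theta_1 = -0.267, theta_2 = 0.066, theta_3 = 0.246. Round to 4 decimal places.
\rho(1) = -0.2362

For an MA(q) process with theta_0 = 1, the autocovariance is
  gamma(k) = sigma^2 * sum_{i=0..q-k} theta_i * theta_{i+k},
and rho(k) = gamma(k) / gamma(0). Sigma^2 cancels.
  numerator   = (1)*(-0.267) + (-0.267)*(0.066) + (0.066)*(0.246) = -0.268386.
  denominator = (1)^2 + (-0.267)^2 + (0.066)^2 + (0.246)^2 = 1.136161.
  rho(1) = -0.268386 / 1.136161 = -0.2362.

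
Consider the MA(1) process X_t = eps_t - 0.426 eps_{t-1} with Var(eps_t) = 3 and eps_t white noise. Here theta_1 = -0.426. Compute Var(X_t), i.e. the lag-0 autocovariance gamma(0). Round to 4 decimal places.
\gamma(0) = 3.5444

For an MA(q) process X_t = eps_t + sum_i theta_i eps_{t-i} with
Var(eps_t) = sigma^2, the variance is
  gamma(0) = sigma^2 * (1 + sum_i theta_i^2).
  sum_i theta_i^2 = (-0.426)^2 = 0.181476.
  gamma(0) = 3 * (1 + 0.181476) = 3 * 1.181476 = 3.544428, which rounds to 3.5444.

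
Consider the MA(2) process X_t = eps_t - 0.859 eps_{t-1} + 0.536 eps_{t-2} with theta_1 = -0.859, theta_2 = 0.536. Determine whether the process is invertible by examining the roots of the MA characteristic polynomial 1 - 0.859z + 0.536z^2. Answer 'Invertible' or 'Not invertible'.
\text{Invertible}

The MA(q) characteristic polynomial is P(z) = 1 - 0.859z + 0.536z^2.
Invertibility requires all roots to lie outside the unit circle, i.e. |z| > 1 for every root.
Set 1 + (-0.859) z + (0.536) z^2 = 0, i.e. a z^2 + b z + c = 0 with a = 0.536, b = -0.859, c = 1.
Discriminant D = b^2 - 4ac = (-0.859)^2 - 4*(0.536)*1 = 0.737881 - (2.144) = -1.406119.
D < 0, so the roots are the complex-conjugate pair z = (-b +/- i sqrt(-D)) / (2a) = 0.8013 +/- 1.1062i.
For a conjugate pair |z|^2 = z * conj(z) = (product of roots) = c/a = 1/(0.536) = 1.865672, so |z| = sqrt(1.865672) = 1.3659 for both roots.
Moduli of all roots: 1.3659, 1.3659.
All moduli strictly greater than 1? Yes.
Verdict: Invertible.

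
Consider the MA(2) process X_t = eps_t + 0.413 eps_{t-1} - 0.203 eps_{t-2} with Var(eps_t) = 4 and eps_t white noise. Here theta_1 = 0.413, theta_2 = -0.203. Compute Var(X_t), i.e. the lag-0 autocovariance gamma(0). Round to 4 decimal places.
\gamma(0) = 4.8471

For an MA(q) process X_t = eps_t + sum_i theta_i eps_{t-i} with
Var(eps_t) = sigma^2, the variance is
  gamma(0) = sigma^2 * (1 + sum_i theta_i^2).
  sum_i theta_i^2 = (0.413)^2 + (-0.203)^2 = 0.170569 + 0.041209 = 0.211778.
  gamma(0) = 4 * (1 + 0.211778) = 4 * 1.211778 = 4.847112, which rounds to 4.8471.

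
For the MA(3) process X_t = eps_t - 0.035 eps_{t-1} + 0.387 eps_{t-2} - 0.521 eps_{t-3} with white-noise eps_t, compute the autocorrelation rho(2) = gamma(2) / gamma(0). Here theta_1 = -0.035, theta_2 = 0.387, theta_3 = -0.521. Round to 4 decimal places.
\rho(2) = 0.2849

For an MA(q) process with theta_0 = 1, the autocovariance is
  gamma(k) = sigma^2 * sum_{i=0..q-k} theta_i * theta_{i+k},
and rho(k) = gamma(k) / gamma(0). Sigma^2 cancels.
  numerator   = (1)*(0.387) + (-0.035)*(-0.521) = 0.405235.
  denominator = (1)^2 + (-0.035)^2 + (0.387)^2 + (-0.521)^2 = 1.422435.
  rho(2) = 0.405235 / 1.422435 = 0.2849.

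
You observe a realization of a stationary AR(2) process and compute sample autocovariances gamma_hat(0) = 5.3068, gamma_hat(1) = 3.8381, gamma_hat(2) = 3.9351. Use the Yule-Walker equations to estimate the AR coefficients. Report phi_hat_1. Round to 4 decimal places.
\hat\phi_{1} = 0.3920

The Yule-Walker equations for an AR(p) process read, in matrix form,
  Gamma_p phi = r_p,   with   (Gamma_p)_{ij} = gamma(|i - j|),
                       (r_p)_i = gamma(i),   i,j = 1..p.
Substitute the sample gammas (Toeplitz matrix and right-hand side of size 2):
  Gamma_p = [[5.3068, 3.8381], [3.8381, 5.3068]]
  r_p     = [3.8381, 3.9351]
Written out:
  5.3068 phi_1 + 3.8381 phi_2 = 3.8381
  3.8381 phi_1 + 5.3068 phi_2 = 3.9351
Solve by Cramer's rule:
  det = gamma(0)^2 - gamma(1)^2 = (5.3068)^2 - (3.8381)^2 = 28.16212624 - 14.73101161 = 13.43111463
  phi_hat_1 = [gamma(1) gamma(0) - gamma(1) gamma(2)] / det = [(3.8381)(5.3068) - (3.8381)(3.9351)] / 13.43111463 = 5.26472177 / 13.43111463 = 0.392
  phi_hat_2 = [gamma(0) gamma(2) - gamma(1)^2] / det = [(5.3068)(3.9351) - (3.8381)^2] / 13.43111463 = 6.15177707 / 13.43111463 = 0.458
So phi_hat = [0.3920, 0.4580].
Therefore phi_hat_1 = 0.3920.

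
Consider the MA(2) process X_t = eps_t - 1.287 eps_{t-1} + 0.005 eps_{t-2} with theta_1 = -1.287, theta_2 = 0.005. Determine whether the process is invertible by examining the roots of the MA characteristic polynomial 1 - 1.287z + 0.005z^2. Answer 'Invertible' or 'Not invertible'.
\text{Not invertible}

The MA(q) characteristic polynomial is P(z) = 1 - 1.287z + 0.005z^2.
Invertibility requires all roots to lie outside the unit circle, i.e. |z| > 1 for every root.
Set 1 + (-1.287) z + (0.005) z^2 = 0, i.e. a z^2 + b z + c = 0 with a = 0.005, b = -1.287, c = 1.
Discriminant D = b^2 - 4ac = (-1.287)^2 - 4*(0.005)*1 = 1.656369 - (0.02) = 1.636369.
D >= 0, so the roots are real: z = (-b +/- sqrt(D)) / (2a) = (1.287 +/- 1.279206) / (0.01).
  z_1 = (1.287 + 1.279206) / (0.01) = 256.6206,   |z_1| = 256.6206.
  z_2 = (1.287 - 1.279206) / (0.01) = 0.7794,   |z_2| = 0.7794.
Moduli of all roots: 256.6206, 0.7794.
All moduli strictly greater than 1? No.
Verdict: Not invertible.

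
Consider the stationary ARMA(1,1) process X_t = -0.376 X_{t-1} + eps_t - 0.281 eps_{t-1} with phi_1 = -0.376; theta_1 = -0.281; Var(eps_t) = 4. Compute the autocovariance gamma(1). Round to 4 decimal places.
\gamma(1) = -3.3841

Multiply the model equation by X_{t-k} and take expectations. With theta_0 = psi_0 = 1 and psi_j the MA(infinity) weights, this gives
  gamma(k) - sum_i phi_i gamma(k-i) = c_k,
  c_k = sigma^2 * sum_{j=k..q} theta_j psi_{j-k}   (c_k = 0 for k > q),
using gamma(-m) = gamma(m).
psi-weights needed (psi_j = theta_j + sum_i phi_i psi_{j-i}):
  psi_1 = theta_1 + phi_1 = -0.281 + (-0.376) = -0.657
Right-hand sides:
  c_0 = sigma^2 (1 + theta_1 psi_1) = 4 * (1 + (-0.281)(-0.657)) = 4 * 1.184617 = 4.738468
  c_1 = sigma^2 theta_1 = 4 * (-0.281) = -1.124
  c_2 = 0
Equations for k = 0 and k = 1 (AR order 1):
  gamma(0) = phi_1 gamma(1) + c_0
  gamma(1) = phi_1 gamma(0) + c_1
Substituting the second into the first: gamma(0) (1 - phi_1^2) = c_0 + phi_1 c_1, so
  gamma(0) = (c_0 + phi_1 c_1) / (1 - phi_1^2) = (4.738468 + (-0.376)(-1.124)) / (1 - (-0.376)^2) = 5.161092 / 0.858624 = 6.010887.
  gamma(1) = phi_1 gamma(0) + c_1 = (-0.376)(6.010887) + (-1.124) = -3.384094.
Therefore gamma(1) = -3.3841 (to 4 decimal places).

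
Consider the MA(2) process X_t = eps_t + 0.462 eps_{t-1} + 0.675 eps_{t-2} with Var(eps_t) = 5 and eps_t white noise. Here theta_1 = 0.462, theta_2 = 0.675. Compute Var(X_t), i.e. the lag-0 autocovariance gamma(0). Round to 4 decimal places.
\gamma(0) = 8.3453

For an MA(q) process X_t = eps_t + sum_i theta_i eps_{t-i} with
Var(eps_t) = sigma^2, the variance is
  gamma(0) = sigma^2 * (1 + sum_i theta_i^2).
  sum_i theta_i^2 = (0.462)^2 + (0.675)^2 = 0.213444 + 0.455625 = 0.669069.
  gamma(0) = 5 * (1 + 0.669069) = 5 * 1.669069 = 8.345345, which rounds to 8.3453.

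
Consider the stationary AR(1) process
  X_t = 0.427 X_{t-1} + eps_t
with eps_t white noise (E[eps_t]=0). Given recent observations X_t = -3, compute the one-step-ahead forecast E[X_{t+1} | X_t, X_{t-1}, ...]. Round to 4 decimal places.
E[X_{t+1} \mid \mathcal F_t] = -1.2810

For an AR(p) model X_t = c + sum_i phi_i X_{t-i} + eps_t, the
one-step-ahead conditional mean is
  E[X_{t+1} | X_t, ...] = c + sum_i phi_i X_{t+1-i}.
Substitute known values:
  E[X_{t+1} | ...] = (0.427) * (-3)
                   = -1.2810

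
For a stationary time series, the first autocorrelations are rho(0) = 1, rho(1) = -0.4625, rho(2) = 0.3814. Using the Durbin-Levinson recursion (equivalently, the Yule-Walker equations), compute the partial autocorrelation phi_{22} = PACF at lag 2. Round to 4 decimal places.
\phi_{22} = 0.2131

The PACF at lag k is phi_{kk}, the last component of the solution
to the Yule-Walker system G_k phi = r_k where
  (G_k)_{ij} = rho(|i - j|), (r_k)_i = rho(i), i,j = 1..k.
Equivalently, Durbin-Levinson gives phi_{kk} iteratively:
  phi_{11} = rho(1)
  phi_{kk} = [rho(k) - sum_{j=1..k-1} phi_{k-1,j} rho(k-j)]
            / [1 - sum_{j=1..k-1} phi_{k-1,j} rho(j)],
  phi_{k,j} = phi_{k-1,j} - phi_{kk} phi_{k-1,k-j},  j = 1..k-1.
Step k = 1:
  phi_11 = rho(1) = -0.4625.
Step k = 2:
  phi_22 = [rho(2) - phi_11 rho(1)] / [1 - phi_11 rho(1)] = [0.3814 - (-0.4625)(-0.4625)] / [1 - (-0.4625)(-0.4625)]
         = 0.16749375 / 0.78609375 = 0.2131.
Therefore phi_{22} = 0.2131.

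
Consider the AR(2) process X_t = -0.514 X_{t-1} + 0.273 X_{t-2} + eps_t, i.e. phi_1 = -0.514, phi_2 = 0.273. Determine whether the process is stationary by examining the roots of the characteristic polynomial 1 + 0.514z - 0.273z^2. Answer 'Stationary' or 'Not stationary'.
\text{Stationary}

The AR(p) characteristic polynomial is P(z) = 1 + 0.514z - 0.273z^2.
Stationarity requires all roots to lie outside the unit circle, i.e. |z| > 1 for every root.
Set 1 + (0.514) z + (-0.273) z^2 = 0, i.e. a z^2 + b z + c = 0 with a = -0.273, b = 0.514, c = 1.
Discriminant D = b^2 - 4ac = (0.514)^2 - 4*(-0.273)*1 = 0.264196 - (-1.092) = 1.356196.
D >= 0, so the roots are real: z = (-b +/- sqrt(D)) / (2a) = (-0.514 +/- 1.164558) / (-0.546).
  z_1 = (-0.514 + 1.164558) / (-0.546) = -1.1915,   |z_1| = 1.1915.
  z_2 = (-0.514 - 1.164558) / (-0.546) = 3.0743,   |z_2| = 3.0743.
Moduli of all roots: 1.1915, 3.0743.
All moduli strictly greater than 1? Yes.
Verdict: Stationary.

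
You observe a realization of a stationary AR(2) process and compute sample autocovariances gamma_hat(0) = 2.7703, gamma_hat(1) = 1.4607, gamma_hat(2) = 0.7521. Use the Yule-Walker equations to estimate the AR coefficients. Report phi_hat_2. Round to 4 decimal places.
\hat\phi_{2} = -0.0090

The Yule-Walker equations for an AR(p) process read, in matrix form,
  Gamma_p phi = r_p,   with   (Gamma_p)_{ij} = gamma(|i - j|),
                       (r_p)_i = gamma(i),   i,j = 1..p.
Substitute the sample gammas (Toeplitz matrix and right-hand side of size 2):
  Gamma_p = [[2.7703, 1.4607], [1.4607, 2.7703]]
  r_p     = [1.4607, 0.7521]
Written out:
  2.7703 phi_1 + 1.4607 phi_2 = 1.4607
  1.4607 phi_1 + 2.7703 phi_2 = 0.7521
Solve by Cramer's rule:
  det = gamma(0)^2 - gamma(1)^2 = (2.7703)^2 - (1.4607)^2 = 7.67456209 - 2.13364449 = 5.5409176
  phi_hat_1 = [gamma(1) gamma(0) - gamma(1) gamma(2)] / det = [(1.4607)(2.7703) - (1.4607)(0.7521)] / 5.5409176 = 2.94798474 / 5.5409176 = 0.532
  phi_hat_2 = [gamma(0) gamma(2) - gamma(1)^2] / det = [(2.7703)(0.7521) - (1.4607)^2] / 5.5409176 = -0.05010186 / 5.5409176 = -0.009
So phi_hat = [0.5320, -0.0090].
Therefore phi_hat_2 = -0.0090.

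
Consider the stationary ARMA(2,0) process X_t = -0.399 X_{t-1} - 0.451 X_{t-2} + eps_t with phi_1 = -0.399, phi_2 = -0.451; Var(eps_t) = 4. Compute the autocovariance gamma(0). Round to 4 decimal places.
\gamma(0) = 5.4321

Multiply the model equation by X_{t-k} and take expectations. With theta_0 = psi_0 = 1 and psi_j the MA(infinity) weights, this gives
  gamma(k) - sum_i phi_i gamma(k-i) = c_k,
  c_k = sigma^2 * sum_{j=k..q} theta_j psi_{j-k}   (c_k = 0 for k > q),
using gamma(-m) = gamma(m).
Pure AR (q = 0): c_0 = sigma^2 = 4, c_k = 0 for k >= 1.
Equations for k = 0, 1, 2 (AR order 2, c_2 = 0):
  (E0) gamma(0) = phi_1 gamma(1) + phi_2 gamma(2) + c_0
  (E1) gamma(1) = phi_1 gamma(0) + phi_2 gamma(1) + c_1
  (E2) gamma(2) = phi_1 gamma(1) + phi_2 gamma(0)
From (E1): gamma(1) = A gamma(0) + B with
  A = phi_1 / (1 - phi_2) = -0.399 / 1.451 = -0.274983,   B = c_1 / (1 - phi_2) = 0 / 1.451 = 0.
Insert (E2) into (E0): gamma(0) (1 - phi_2^2) = phi_1 (1 + phi_2) gamma(1) + c_0.
  phi_1 (1 + phi_2) = (-0.399)(0.549) = -0.219051,   1 - phi_2^2 = 0.796599.
Replace gamma(1) by A gamma(0) + B and collect gamma(0):
  gamma(0) [0.796599 - (-0.219051)(-0.274983)] = c_0 = 4
  gamma(0) * 0.736364 = 4
  gamma(0) = 4 / 0.736364 = 5.432098.
Therefore gamma(0) = 5.4321 (to 4 decimal places).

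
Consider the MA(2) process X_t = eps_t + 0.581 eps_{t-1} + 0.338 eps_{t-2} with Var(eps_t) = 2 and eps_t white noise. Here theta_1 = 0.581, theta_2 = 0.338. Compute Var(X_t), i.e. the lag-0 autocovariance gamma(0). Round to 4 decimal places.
\gamma(0) = 2.9036

For an MA(q) process X_t = eps_t + sum_i theta_i eps_{t-i} with
Var(eps_t) = sigma^2, the variance is
  gamma(0) = sigma^2 * (1 + sum_i theta_i^2).
  sum_i theta_i^2 = (0.581)^2 + (0.338)^2 = 0.337561 + 0.114244 = 0.451805.
  gamma(0) = 2 * (1 + 0.451805) = 2 * 1.451805 = 2.90361, which rounds to 2.9036.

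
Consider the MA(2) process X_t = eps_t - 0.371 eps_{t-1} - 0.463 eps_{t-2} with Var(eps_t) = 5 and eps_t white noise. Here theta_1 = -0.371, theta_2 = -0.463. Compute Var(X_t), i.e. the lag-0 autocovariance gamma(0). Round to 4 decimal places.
\gamma(0) = 6.7601

For an MA(q) process X_t = eps_t + sum_i theta_i eps_{t-i} with
Var(eps_t) = sigma^2, the variance is
  gamma(0) = sigma^2 * (1 + sum_i theta_i^2).
  sum_i theta_i^2 = (-0.371)^2 + (-0.463)^2 = 0.137641 + 0.214369 = 0.35201.
  gamma(0) = 5 * (1 + 0.35201) = 5 * 1.35201 = 6.76005, which rounds to 6.7601.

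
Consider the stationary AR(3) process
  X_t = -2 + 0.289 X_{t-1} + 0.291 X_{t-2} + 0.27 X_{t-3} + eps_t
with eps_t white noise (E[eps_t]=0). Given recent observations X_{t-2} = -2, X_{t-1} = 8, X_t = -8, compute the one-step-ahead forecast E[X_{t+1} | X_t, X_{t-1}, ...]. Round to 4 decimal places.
E[X_{t+1} \mid \mathcal F_t] = -2.5240

For an AR(p) model X_t = c + sum_i phi_i X_{t-i} + eps_t, the
one-step-ahead conditional mean is
  E[X_{t+1} | X_t, ...] = c + sum_i phi_i X_{t+1-i}.
Substitute known values:
  E[X_{t+1} | ...] = -2 + (0.289) * (-8) + (0.291) * (8) + (0.27) * (-2)
                   = -2.5240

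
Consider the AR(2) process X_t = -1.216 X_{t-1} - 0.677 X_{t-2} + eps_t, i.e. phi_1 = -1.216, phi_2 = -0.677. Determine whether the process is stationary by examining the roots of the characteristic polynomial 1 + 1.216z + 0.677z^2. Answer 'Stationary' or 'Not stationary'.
\text{Stationary}

The AR(p) characteristic polynomial is P(z) = 1 + 1.216z + 0.677z^2.
Stationarity requires all roots to lie outside the unit circle, i.e. |z| > 1 for every root.
Set 1 + (1.216) z + (0.677) z^2 = 0, i.e. a z^2 + b z + c = 0 with a = 0.677, b = 1.216, c = 1.
Discriminant D = b^2 - 4ac = (1.216)^2 - 4*(0.677)*1 = 1.478656 - (2.708) = -1.229344.
D < 0, so the roots are the complex-conjugate pair z = (-b +/- i sqrt(-D)) / (2a) = -0.8981 +/- 0.8189i.
For a conjugate pair |z|^2 = z * conj(z) = (product of roots) = c/a = 1/(0.677) = 1.477105, so |z| = sqrt(1.477105) = 1.2154 for both roots.
Moduli of all roots: 1.2154, 1.2154.
All moduli strictly greater than 1? Yes.
Verdict: Stationary.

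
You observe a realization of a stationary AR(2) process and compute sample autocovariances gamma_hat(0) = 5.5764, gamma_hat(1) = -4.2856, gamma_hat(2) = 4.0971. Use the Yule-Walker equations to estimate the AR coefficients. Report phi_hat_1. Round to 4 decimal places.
\hat\phi_{1} = -0.4980

The Yule-Walker equations for an AR(p) process read, in matrix form,
  Gamma_p phi = r_p,   with   (Gamma_p)_{ij} = gamma(|i - j|),
                       (r_p)_i = gamma(i),   i,j = 1..p.
Substitute the sample gammas (Toeplitz matrix and right-hand side of size 2):
  Gamma_p = [[5.5764, -4.2856], [-4.2856, 5.5764]]
  r_p     = [-4.2856, 4.0971]
Written out:
  5.5764 phi_1 - 4.2856 phi_2 = -4.2856
  -4.2856 phi_1 + 5.5764 phi_2 = 4.0971
Solve by Cramer's rule:
  det = gamma(0)^2 - gamma(1)^2 = (5.5764)^2 - (-4.2856)^2 = 31.09623696 - 18.36636736 = 12.7298696
  phi_hat_1 = [gamma(1) gamma(0) - gamma(1) gamma(2)] / det = [(-4.2856)(5.5764) - (-4.2856)(4.0971)] / 12.7298696 = -6.33968808 / 12.7298696 = -0.498
  phi_hat_2 = [gamma(0) gamma(2) - gamma(1)^2] / det = [(5.5764)(4.0971) - (-4.2856)^2] / 12.7298696 = 4.48070108 / 12.7298696 = 0.352
So phi_hat = [-0.4980, 0.3520].
Therefore phi_hat_1 = -0.4980.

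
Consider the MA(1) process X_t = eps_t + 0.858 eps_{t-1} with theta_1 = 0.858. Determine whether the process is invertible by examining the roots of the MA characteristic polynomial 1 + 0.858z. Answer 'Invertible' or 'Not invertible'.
\text{Invertible}

The MA(q) characteristic polynomial is P(z) = 1 + 0.858z.
Invertibility requires all roots to lie outside the unit circle, i.e. |z| > 1 for every root.
This is linear in z: 1 + (0.858) z = 0  =>  z = -1/(0.858) = -1.165501,  |z| = 1.165501.
Moduli of all roots: 1.1655.
All moduli strictly greater than 1? Yes.
Verdict: Invertible.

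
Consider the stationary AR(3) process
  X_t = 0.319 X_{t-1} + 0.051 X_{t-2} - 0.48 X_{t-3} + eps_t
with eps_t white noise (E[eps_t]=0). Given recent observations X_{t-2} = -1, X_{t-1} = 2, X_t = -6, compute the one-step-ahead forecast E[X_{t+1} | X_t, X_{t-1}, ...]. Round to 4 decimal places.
E[X_{t+1} \mid \mathcal F_t] = -1.3320

For an AR(p) model X_t = c + sum_i phi_i X_{t-i} + eps_t, the
one-step-ahead conditional mean is
  E[X_{t+1} | X_t, ...] = c + sum_i phi_i X_{t+1-i}.
Substitute known values:
  E[X_{t+1} | ...] = (0.319) * (-6) + (0.051) * (2) + (-0.48) * (-1)
                   = -1.3320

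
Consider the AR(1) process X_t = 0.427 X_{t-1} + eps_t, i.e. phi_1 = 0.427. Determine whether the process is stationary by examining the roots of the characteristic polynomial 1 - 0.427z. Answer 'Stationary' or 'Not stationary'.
\text{Stationary}

The AR(p) characteristic polynomial is P(z) = 1 - 0.427z.
Stationarity requires all roots to lie outside the unit circle, i.e. |z| > 1 for every root.
This is linear in z: 1 + (-0.427) z = 0  =>  z = -1/(-0.427) = 2.34192,  |z| = 2.34192.
Moduli of all roots: 2.3419.
All moduli strictly greater than 1? Yes.
Verdict: Stationary.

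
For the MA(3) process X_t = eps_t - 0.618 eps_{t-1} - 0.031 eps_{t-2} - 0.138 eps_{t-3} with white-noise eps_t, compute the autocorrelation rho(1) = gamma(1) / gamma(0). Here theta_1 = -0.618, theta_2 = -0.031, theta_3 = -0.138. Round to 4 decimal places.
\rho(1) = -0.4241

For an MA(q) process with theta_0 = 1, the autocovariance is
  gamma(k) = sigma^2 * sum_{i=0..q-k} theta_i * theta_{i+k},
and rho(k) = gamma(k) / gamma(0). Sigma^2 cancels.
  numerator   = (1)*(-0.618) + (-0.618)*(-0.031) + (-0.031)*(-0.138) = -0.594564.
  denominator = (1)^2 + (-0.618)^2 + (-0.031)^2 + (-0.138)^2 = 1.401929.
  rho(1) = -0.594564 / 1.401929 = -0.4241.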